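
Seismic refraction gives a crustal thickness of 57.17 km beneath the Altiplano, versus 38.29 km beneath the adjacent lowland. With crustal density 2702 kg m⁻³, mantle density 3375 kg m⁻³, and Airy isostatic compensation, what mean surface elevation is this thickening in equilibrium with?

3.76 km

Excess crust Δ = 57.17 km − 38.29 km = 18.88 km, split between elevation h and root r with h + r = Δ.
Airy balance ρ_c h = (ρ_m − ρ_c) r gives r = h ρ_c/(ρ_m − ρ_c), so h (1 + ρ_c/(ρ_m − ρ_c)) = Δ, i.e. h = Δ (ρ_m − ρ_c)/ρ_m.
h = 18.88 km × 673/3375 = 3.76 km.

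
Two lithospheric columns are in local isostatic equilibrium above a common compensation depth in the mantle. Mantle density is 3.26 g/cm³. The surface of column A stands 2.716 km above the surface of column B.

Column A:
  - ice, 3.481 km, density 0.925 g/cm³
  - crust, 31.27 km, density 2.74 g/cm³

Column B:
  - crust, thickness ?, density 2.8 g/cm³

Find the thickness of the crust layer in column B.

33.8 km

Take the compensation level at the base of the deeper column (depth z_c below the surface of column A) and equate Σ ρ_i t_i down to z_c; mantle fills any gap and the z_c terms cancel.
Column A: 3.481×0.925 + 31.27×2.74 + (z_c − 34.751)×3.26
Column B: 2.716×0 + x×2.8 + (z_c − 2.716 − 0 − x)×3.26
The z_c×3.26 term appears on both sides and cancels. Collect the known terms of each column as K = Σ(ρt)_known − 3.26 × (depth of known layers): K_A = 88.899725 − 3.26×34.751 = −24.388535; K_B = 0 − 3.26×(2.716 + 0) = −8.85416.
Balance: K_A = K_B − x×(3.26 − 2.8), so x = (K_B − K_A)/(3.26 − 2.8) = 15.5344/0.46 = 33.8 km.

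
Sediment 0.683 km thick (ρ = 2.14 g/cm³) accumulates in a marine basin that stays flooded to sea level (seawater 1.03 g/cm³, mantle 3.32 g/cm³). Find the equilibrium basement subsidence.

Submarine loading: the sediment displaces seawater, and the subsidence is in turn flooded, so s (ρ_m − ρ_w) = t (ρ_sed − ρ_w).
s = 0.683 km × (2.14 − 1.03) / (3.32 − 1.03) = 0.331 km.

0.331 km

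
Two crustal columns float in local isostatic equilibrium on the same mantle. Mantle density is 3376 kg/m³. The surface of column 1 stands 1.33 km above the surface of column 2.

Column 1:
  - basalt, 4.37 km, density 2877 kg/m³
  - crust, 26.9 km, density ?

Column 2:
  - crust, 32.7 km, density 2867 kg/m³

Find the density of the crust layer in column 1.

2670 kg/m³

Take the compensation level at the base of the deeper column (depth z_c below the surface of column 1) and equate Σ ρ_i t_i down to z_c; mantle fills any gap and the z_c terms cancel.
Column 1: 4.37×2877 + 26.9×ρ + (z_c − 31.27)×3376
Column 2: 1.33×0 + 32.7×2867 + (z_c − 1.33 − 32.7)×3376
The z_c×3376 term appears on both sides and cancels. Collect the known terms of each column as K = Σ(ρt)_known − 3376 × (depth of known layers): K_1 = 12572.49 − 3376×31.27 = −92995.03; K_2 = 93750.9 − 3376×(1.33 + 32.7) = −21134.38.
Balance: K_1 + 26.9×ρ = K_2, so ρ = (K_2 − K_1)/26.9 = 71860.7/26.9 = 2670 kg/m³.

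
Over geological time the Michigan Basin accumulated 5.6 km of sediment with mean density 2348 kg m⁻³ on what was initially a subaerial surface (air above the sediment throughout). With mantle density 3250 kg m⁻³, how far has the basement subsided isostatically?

4.05 km

Subaerial load: s = t ρ_sed / ρ_m = 5.6 km × 2348/3250 = 4.05 km.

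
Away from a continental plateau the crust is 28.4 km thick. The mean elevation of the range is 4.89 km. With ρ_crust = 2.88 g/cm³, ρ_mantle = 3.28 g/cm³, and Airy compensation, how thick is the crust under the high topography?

Root depth r = h ρ_c / (ρ_m − ρ_c) = 4.89 km × 2.88 / 0.4 = 35.21 km.
Total thickness = T + h + r = 28.4 km + 4.89 km + 35.21 km = 68.5 km.

68.5 km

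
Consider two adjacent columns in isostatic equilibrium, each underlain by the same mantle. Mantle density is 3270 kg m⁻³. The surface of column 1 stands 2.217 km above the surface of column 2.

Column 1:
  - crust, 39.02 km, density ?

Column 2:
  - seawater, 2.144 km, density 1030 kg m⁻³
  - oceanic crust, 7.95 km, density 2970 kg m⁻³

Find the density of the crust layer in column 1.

Take the compensation level at the base of the deeper column (depth z_c below the surface of column 1) and equate Σ ρ_i t_i down to z_c; mantle fills any gap and the z_c terms cancel.
Column 1: 39.02×ρ + (z_c − 39.02)×3270
Column 2: 2.217×0 + 2.144×1030 + 7.95×2970 + (z_c − 2.217 − 10.094)×3270
The z_c×3270 term appears on both sides and cancels. Collect the known terms of each column as K = Σ(ρt)_known − 3270 × (depth of known layers): K_1 = 0 − 3270×39.02 = −127595.4; K_2 = 25819.82 − 3270×(2.217 + 10.094) = −14437.15.
Balance: K_1 + 39.02×ρ = K_2, so ρ = (K_2 − K_1)/39.02 = 113158/39.02 = 2900 kg m⁻³.

2900 kg m⁻³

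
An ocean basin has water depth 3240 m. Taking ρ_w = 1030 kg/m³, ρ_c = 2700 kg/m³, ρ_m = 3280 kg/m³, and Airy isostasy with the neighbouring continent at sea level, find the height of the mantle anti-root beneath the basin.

9330 m

Equating mass per unit area of the two columns: replacing crust with seawater at the top is compensated by replacing crust with mantle at the base: d (ρ_c − ρ_w) = a (ρ_m − ρ_c).
a = d (ρ_c − ρ_w)/(ρ_m − ρ_c) = 3240 m × 1670/580 = 9330 m.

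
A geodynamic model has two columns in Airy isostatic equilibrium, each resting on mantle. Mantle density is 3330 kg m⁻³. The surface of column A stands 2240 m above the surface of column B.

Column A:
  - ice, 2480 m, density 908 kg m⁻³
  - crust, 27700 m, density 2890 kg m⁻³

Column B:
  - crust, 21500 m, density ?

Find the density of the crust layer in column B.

Take the compensation level at the base of the deeper column (depth z_c below the surface of column A) and equate Σ ρ_i t_i down to z_c; mantle fills any gap and the z_c terms cancel.
Column A: 2480×908 + 27700×2890 + (z_c − 30180)×3330
Column B: 2240×0 + 21500×ρ + (z_c − 2240 − 21500)×3330
The z_c×3330 term appears on both sides and cancels. Collect the known terms of each column as K = Σ(ρt)_known − 3330 × (depth of known layers): K_A = 82304840 − 3330×30180 = −18194560; K_B = 0 − 3330×(2240 + 21500) = −79054200.
Balance: K_A = K_B + 21500×ρ, so ρ = (K_A − K_B)/21500 = 60859600/21500 = 2830 kg m⁻³.

2830 kg m⁻³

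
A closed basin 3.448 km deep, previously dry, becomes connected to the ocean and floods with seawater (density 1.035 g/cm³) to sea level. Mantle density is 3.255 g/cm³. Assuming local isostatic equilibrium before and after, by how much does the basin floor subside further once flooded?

After flooding the water column is d + s deep. Its weight must equal the weight of mantle displaced by the extra subsidence s: (d + s) ρ_w = s ρ_m.
s = d ρ_w / (ρ_m − ρ_w) = 3.448 km × 1.035/(3.255 − 1.035) = 1.61 km.

1.61 km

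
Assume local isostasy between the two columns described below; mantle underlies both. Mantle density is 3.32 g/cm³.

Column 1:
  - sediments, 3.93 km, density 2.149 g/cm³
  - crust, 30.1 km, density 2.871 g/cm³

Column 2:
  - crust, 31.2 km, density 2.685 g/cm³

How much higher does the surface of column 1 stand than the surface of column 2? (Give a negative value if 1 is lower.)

For any compensation level in the mantle, the mantle terms cancel and isostasy reduces to e = (Σt_1 − Σt_2) − (Σ(ρt)_1 − Σ(ρt)_2) / ρ_m.
Σt_1 = 34.03 km; Σt_2 = 31.2 km; Σ(ρt)_1 = 94.86267; Σ(ρt)_2 = 83.772 (in km·g/cm³).
e = (34.03 − 31.2) − (94.86267 − 83.772) / 3.32 = −0.511 km.

−0.511 km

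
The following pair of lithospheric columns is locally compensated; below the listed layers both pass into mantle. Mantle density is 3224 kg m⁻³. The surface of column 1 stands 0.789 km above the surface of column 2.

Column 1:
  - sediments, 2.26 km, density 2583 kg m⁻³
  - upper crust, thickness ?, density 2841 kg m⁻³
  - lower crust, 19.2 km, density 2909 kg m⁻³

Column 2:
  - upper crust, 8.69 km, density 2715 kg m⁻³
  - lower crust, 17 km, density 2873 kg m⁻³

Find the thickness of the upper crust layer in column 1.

Take the compensation level at the base of the deeper column (depth z_c below the surface of column 1) and equate Σ ρ_i t_i down to z_c; mantle fills any gap and the z_c terms cancel.
Column 1: 2.26×2583 + x×2841 + 19.2×2909 + (z_c − 21.46 − x)×3224
Column 2: 0.789×0 + 8.69×2715 + 17×2873 + (z_c − 0.789 − 25.69)×3224
The z_c×3224 term appears on both sides and cancels. Collect the known terms of each column as K = Σ(ρt)_known − 3224 × (depth of known layers): K_1 = 61690.38 − 3224×21.46 = −7496.66; K_2 = 72434.35 − 3224×(0.789 + 25.69) = −12933.946.
Balance: K_1 − x×(3224 − 2841) = K_2, so x = (K_1 − K_2)/(3224 − 2841) = 5437.29/383 = 14.2 km.

14.2 km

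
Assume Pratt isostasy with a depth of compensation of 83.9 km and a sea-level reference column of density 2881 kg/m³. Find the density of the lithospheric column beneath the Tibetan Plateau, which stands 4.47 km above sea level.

2740 kg/m³

Pratt balance: ρ_ref D = ρ (D + h).
ρ = ρ_ref D/(D + h) = 2881 × 83.9 km/(83.9 km + 4.47 km) = 2740 kg/m³.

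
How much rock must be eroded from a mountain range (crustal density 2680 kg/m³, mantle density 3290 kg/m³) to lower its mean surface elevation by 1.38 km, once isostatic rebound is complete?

7.44 km

Net drop Δ = e − u = e − e ρ_c/ρ_m = e (ρ_m − ρ_c)/ρ_m.
e = Δ ρ_m/(ρ_m − ρ_c) = 1.38 km × 3290/610 = 7.44 km.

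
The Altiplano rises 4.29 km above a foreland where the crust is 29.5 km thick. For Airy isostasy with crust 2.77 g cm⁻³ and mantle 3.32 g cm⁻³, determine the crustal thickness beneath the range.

Root depth r = h ρ_c / (ρ_m − ρ_c) = 4.29 km × 2.77 / 0.55 = 21.61 km.
Total thickness = T + h + r = 29.5 km + 4.29 km + 21.61 km = 55.4 km.

55.4 km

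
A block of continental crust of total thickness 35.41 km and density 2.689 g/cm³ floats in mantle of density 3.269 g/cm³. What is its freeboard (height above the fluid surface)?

6.28 km

Floating equilibrium: submerged depth d = t ρ_obj/ρ_fluid = 35.41 km × 2.689/3.269 = 29.13 km.
Freeboard = t − d = 35.41 km − 29.13 km = 6.28 km.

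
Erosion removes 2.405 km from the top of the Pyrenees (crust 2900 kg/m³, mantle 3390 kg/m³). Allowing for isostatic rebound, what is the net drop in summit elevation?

Rebound u = e ρ_c/ρ_m = 2.405 km × 2900/3390 = 2.057 km.
Net surface drop = e − u = 2.405 km − 2.057 km = e (ρ_m − ρ_c)/ρ_m = 0.348 km.

0.348 km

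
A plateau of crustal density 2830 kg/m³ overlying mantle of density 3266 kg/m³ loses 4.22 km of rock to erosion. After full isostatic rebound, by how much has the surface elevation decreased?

Rebound u = e ρ_c/ρ_m = 4.22 km × 2830/3266 = 3.657 km.
Net surface drop = e − u = 4.22 km − 3.657 km = e (ρ_m − ρ_c)/ρ_m = 0.563 km.

0.563 km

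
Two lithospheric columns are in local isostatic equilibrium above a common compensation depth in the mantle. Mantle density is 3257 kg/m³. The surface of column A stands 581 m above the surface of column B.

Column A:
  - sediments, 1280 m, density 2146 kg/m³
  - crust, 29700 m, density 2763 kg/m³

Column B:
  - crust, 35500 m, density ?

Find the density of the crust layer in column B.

Take the compensation level at the base of the deeper column (depth z_c below the surface of column A) and equate Σ ρ_i t_i down to z_c; mantle fills any gap and the z_c terms cancel.
Column A: 1280×2146 + 29700×2763 + (z_c − 30980)×3257
Column B: 581×0 + 35500×ρ + (z_c − 581 − 35500)×3257
The z_c×3257 term appears on both sides and cancels. Collect the known terms of each column as K = Σ(ρt)_known − 3257 × (depth of known layers): K_A = 84807980 − 3257×30980 = −16093880; K_B = 0 − 3257×(581 + 35500) = −117515817.
Balance: K_A = K_B + 35500×ρ, so ρ = (K_A − K_B)/35500 = 101422000/35500 = 2860 kg/m³.

2860 kg/m³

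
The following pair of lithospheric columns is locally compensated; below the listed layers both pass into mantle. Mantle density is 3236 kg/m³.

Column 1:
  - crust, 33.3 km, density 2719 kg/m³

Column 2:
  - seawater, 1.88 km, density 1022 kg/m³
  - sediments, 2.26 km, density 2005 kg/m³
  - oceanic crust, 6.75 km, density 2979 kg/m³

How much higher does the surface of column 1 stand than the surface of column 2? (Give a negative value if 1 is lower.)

For any compensation level in the mantle, the mantle terms cancel and isostasy reduces to e = (Σt_1 − Σt_2) − (Σ(ρt)_1 − Σ(ρt)_2) / ρ_m.
Σt_1 = 33.3 km; Σt_2 = 10.89 km; Σ(ρt)_1 = 90542.7; Σ(ρt)_2 = 26560.91 (in km·kg/m³).
e = (33.3 − 10.89) − (90542.7 − 26560.91) / 3236 = 2.64 km.

2.64 km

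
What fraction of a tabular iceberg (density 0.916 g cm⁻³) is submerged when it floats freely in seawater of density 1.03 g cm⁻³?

0.889

Submerged fraction = ρ_obj/ρ_fluid = 0.916/1.03 = 0.889.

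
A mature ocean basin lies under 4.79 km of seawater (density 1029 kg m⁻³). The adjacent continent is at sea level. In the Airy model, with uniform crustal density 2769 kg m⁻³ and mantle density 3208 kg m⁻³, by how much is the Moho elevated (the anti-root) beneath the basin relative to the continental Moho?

Balancing pressure at the compensation depth: replacing crust with seawater at the top is compensated by replacing crust with mantle at the base: d (ρ_c − ρ_w) = a (ρ_m − ρ_c).
a = d (ρ_c − ρ_w)/(ρ_m − ρ_c) = 4.79 km × 1740/439 = 19 km.

19 km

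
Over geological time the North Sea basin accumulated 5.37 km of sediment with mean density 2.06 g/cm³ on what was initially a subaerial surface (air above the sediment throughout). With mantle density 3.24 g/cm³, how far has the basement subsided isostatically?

Subaerial load: s = t ρ_sed / ρ_m = 5.37 km × 2.06/3.24 = 3.41 km.

3.41 km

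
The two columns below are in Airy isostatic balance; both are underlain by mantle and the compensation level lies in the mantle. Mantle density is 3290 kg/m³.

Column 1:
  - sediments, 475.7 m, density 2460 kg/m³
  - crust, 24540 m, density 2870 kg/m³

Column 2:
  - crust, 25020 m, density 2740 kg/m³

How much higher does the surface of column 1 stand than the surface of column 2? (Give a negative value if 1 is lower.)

−930 m

For any compensation level in the mantle, the mantle terms cancel and isostasy reduces to e = (Σt_1 − Σt_2) − (Σ(ρt)_1 − Σ(ρt)_2) / ρ_m.
Σt_1 = 25015.7 m; Σt_2 = 25020 m; Σ(ρt)_1 = 71600022; Σ(ρt)_2 = 68554800 (in m·kg/m³).
e = (25015.7 − 25020) − (71600022 − 68554800) / 3290 = −930 m.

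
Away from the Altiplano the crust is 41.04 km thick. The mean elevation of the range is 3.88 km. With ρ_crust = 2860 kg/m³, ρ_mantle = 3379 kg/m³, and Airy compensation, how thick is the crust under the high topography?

Root depth r = h ρ_c / (ρ_m − ρ_c) = 3.88 km × 2860 / 519 = 21.38 km.
Total thickness = T + h + r = 41.04 km + 3.88 km + 21.38 km = 66.3 km.

66.3 km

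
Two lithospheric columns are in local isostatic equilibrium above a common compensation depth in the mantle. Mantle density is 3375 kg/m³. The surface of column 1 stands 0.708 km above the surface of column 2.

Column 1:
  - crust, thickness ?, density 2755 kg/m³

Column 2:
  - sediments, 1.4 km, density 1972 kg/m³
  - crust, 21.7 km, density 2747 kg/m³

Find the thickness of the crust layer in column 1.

29 km

Take the compensation level at the base of the deeper column (depth z_c below the surface of column 1) and equate Σ ρ_i t_i down to z_c; mantle fills any gap and the z_c terms cancel.
Column 1: x×2755 + (z_c − 0 − x)×3375
Column 2: 0.708×0 + 1.4×1972 + 21.7×2747 + (z_c − 0.708 − 23.1)×3375
The z_c×3375 term appears on both sides and cancels. Collect the known terms of each column as K = Σ(ρt)_known − 3375 × (depth of known layers): K_1 = 0 − 3375×0 = 0; K_2 = 62370.7 − 3375×(0.708 + 23.1) = −17981.3.
Balance: K_1 − x×(3375 − 2755) = K_2, so x = (K_1 − K_2)/(3375 − 2755) = 17981.3/620 = 29 km.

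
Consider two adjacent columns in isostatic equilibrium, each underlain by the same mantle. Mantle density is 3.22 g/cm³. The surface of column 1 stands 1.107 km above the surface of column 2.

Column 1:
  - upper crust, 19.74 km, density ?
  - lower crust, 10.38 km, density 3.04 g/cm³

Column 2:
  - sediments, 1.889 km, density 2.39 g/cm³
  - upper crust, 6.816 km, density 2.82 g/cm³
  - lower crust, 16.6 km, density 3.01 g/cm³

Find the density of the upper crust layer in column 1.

Take the compensation level at the base of the deeper column (depth z_c below the surface of column 1) and equate Σ ρ_i t_i down to z_c; mantle fills any gap and the z_c terms cancel.
Column 1: 19.74×ρ + 10.38×3.04 + (z_c − 30.12)×3.22
Column 2: 1.107×0 + 1.889×2.39 + 6.816×2.82 + 16.6×3.01 + (z_c − 1.107 − 25.305)×3.22
The z_c×3.22 term appears on both sides and cancels. Collect the known terms of each column as K = Σ(ρt)_known − 3.22 × (depth of known layers): K_1 = 31.5552 − 3.22×30.12 = −65.4312; K_2 = 73.70183 − 3.22×(1.107 + 25.305) = −11.34481.
Balance: K_1 + 19.74×ρ = K_2, so ρ = (K_2 − K_1)/19.74 = 54.0864/19.74 = 2.74 g/cm³.

2.74 g/cm³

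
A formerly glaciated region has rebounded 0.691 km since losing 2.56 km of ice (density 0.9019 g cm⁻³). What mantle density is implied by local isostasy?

ρ_m = ρ_ice t / u = 0.9019 × 2.56 km/0.691 km = 3.34 g cm⁻³.

3.34 g cm⁻³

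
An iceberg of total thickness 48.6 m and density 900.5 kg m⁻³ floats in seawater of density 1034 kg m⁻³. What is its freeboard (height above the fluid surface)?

Floating equilibrium: submerged depth d = t ρ_obj/ρ_fluid = 48.6 m × 900.5/1034 = 42.33 m.
Freeboard = t − d = 48.6 m − 42.33 m = 6.27 m.

6.27 m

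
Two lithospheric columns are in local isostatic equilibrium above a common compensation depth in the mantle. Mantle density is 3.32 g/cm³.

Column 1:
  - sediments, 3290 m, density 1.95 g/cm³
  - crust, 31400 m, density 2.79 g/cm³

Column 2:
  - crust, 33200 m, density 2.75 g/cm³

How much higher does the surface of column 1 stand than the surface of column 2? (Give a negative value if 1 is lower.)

670 m

For any compensation level in the mantle, the mantle terms cancel and isostasy reduces to e = (Σt_1 − Σt_2) − (Σ(ρt)_1 − Σ(ρt)_2) / ρ_m.
Σt_1 = 34690 m; Σt_2 = 33200 m; Σ(ρt)_1 = 94021.5; Σ(ρt)_2 = 91300 (in m·g/cm³).
e = (34690 − 33200) − (94021.5 − 91300) / 3.32 = 670 m.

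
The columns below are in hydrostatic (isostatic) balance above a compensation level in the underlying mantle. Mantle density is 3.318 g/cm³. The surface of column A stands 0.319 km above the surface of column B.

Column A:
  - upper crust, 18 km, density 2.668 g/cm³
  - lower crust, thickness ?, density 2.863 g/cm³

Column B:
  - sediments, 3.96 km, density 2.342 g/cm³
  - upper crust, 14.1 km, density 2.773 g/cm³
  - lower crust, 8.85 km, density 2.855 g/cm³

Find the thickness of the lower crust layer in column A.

11 km

Take the compensation level at the base of the deeper column (depth z_c below the surface of column A) and equate Σ ρ_i t_i down to z_c; mantle fills any gap and the z_c terms cancel.
Column A: 18×2.668 + x×2.863 + (z_c − 18 − x)×3.318
Column B: 0.319×0 + 3.96×2.342 + 14.1×2.773 + 8.85×2.855 + (z_c − 0.319 − 26.91)×3.318
The z_c×3.318 term appears on both sides and cancels. Collect the known terms of each column as K = Σ(ρt)_known − 3.318 × (depth of known layers): K_A = 48.024 − 3.318×18 = −11.7; K_B = 73.64037 − 3.318×(0.319 + 26.91) = −16.705452.
Balance: K_A − x×(3.318 − 2.863) = K_B, so x = (K_A − K_B)/(3.318 − 2.863) = 5.00545/0.455 = 11 km.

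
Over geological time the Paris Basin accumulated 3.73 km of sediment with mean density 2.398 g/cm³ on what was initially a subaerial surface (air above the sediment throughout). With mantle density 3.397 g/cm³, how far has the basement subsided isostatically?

2.63 km

Subaerial load: s = t ρ_sed / ρ_m = 3.73 km × 2.398/3.397 = 2.63 km.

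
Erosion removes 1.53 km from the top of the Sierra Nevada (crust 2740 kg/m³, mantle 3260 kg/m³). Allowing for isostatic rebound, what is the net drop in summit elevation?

Rebound u = e ρ_c/ρ_m = 1.53 km × 2740/3260 = 1.286 km.
Net surface drop = e − u = 1.53 km − 1.286 km = e (ρ_m − ρ_c)/ρ_m = 0.244 km.

0.244 km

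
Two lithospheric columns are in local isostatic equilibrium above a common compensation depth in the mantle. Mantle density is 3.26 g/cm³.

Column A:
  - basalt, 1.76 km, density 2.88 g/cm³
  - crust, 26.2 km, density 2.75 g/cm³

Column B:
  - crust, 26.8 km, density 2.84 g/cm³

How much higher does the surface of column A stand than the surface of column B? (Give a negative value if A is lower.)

0.851 km

For any compensation level in the mantle, the mantle terms cancel and isostasy reduces to e = (Σt_A − Σt_B) − (Σ(ρt)_A − Σ(ρt)_B) / ρ_m.
Σt_A = 27.96 km; Σt_B = 26.8 km; Σ(ρt)_A = 77.1188; Σ(ρt)_B = 76.112 (in km·g/cm³).
e = (27.96 − 26.8) − (77.1188 − 76.112) / 3.26 = 0.851 km.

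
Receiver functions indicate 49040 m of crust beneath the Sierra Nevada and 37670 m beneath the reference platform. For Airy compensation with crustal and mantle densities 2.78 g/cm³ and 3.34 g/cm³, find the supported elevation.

Excess crust Δ = 49040 m − 37670 m = 11370 m, split between elevation h and root r with h + r = Δ.
Airy balance ρ_c h = (ρ_m − ρ_c) r gives r = h ρ_c/(ρ_m − ρ_c), so h (1 + ρ_c/(ρ_m − ρ_c)) = Δ, i.e. h = Δ (ρ_m − ρ_c)/ρ_m.
h = 11370 m × 0.56/3.34 = 1910 m.

1910 m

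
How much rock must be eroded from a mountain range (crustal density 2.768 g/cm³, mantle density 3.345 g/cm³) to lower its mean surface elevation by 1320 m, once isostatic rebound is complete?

7650 m

Net drop Δ = e − u = e − e ρ_c/ρ_m = e (ρ_m − ρ_c)/ρ_m.
e = Δ ρ_m/(ρ_m − ρ_c) = 1320 m × 3.345/0.577 = 7650 m.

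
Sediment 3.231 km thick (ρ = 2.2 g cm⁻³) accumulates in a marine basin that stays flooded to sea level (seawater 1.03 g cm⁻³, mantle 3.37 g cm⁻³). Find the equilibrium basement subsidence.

Submarine loading: the sediment displaces seawater, and the subsidence is in turn flooded, so s (ρ_m − ρ_w) = t (ρ_sed − ρ_w).
s = 3.231 km × (2.2 − 1.03) / (3.37 − 1.03) = 1.62 km.

1.62 km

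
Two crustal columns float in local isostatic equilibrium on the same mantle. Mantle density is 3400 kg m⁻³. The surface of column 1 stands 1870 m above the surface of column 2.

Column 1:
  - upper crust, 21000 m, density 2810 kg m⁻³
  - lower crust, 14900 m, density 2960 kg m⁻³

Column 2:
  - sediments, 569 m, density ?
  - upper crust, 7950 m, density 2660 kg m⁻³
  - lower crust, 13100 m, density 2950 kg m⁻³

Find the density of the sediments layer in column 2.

Take the compensation level at the base of the deeper column (depth z_c below the surface of column 1) and equate Σ ρ_i t_i down to z_c; mantle fills any gap and the z_c terms cancel.
Column 1: 21000×2810 + 14900×2960 + (z_c − 35900)×3400
Column 2: 1870×0 + 569×ρ + 7950×2660 + 13100×2950 + (z_c − 1870 − 21619)×3400
The z_c×3400 term appears on both sides and cancels. Collect the known terms of each column as K = Σ(ρt)_known − 3400 × (depth of known layers): K_1 = 103114000 − 3400×35900 = −18946000; K_2 = 59792000 − 3400×(1870 + 21619) = −20070600.
Balance: K_1 = K_2 + 569×ρ, so ρ = (K_1 − K_2)/569 = 1124600/569 = 1980 kg m⁻³.

1980 kg m⁻³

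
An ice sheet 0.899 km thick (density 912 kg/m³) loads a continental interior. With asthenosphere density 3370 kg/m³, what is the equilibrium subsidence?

0.243 km

In Airy isostatic equilibrium: the ice load ρ_ice t is balanced by mantle displaced below, ρ_m s.
s = t ρ_ice / ρ_m = 0.899 km × 912/3370 = 0.243 km.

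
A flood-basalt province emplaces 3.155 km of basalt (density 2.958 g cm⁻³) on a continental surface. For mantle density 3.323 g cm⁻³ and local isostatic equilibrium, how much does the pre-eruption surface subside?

2.81 km

Subaerial loading: s = t ρ_load / ρ_m.
s = 3.155 km × 2.958/3.323 = 2.81 km.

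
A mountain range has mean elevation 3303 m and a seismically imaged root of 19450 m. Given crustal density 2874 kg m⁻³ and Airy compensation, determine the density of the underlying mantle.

Airy balance: ρ_c h = (ρ_m − ρ_c) r → ρ_m = ρ_c (1 + h/r).
ρ_m = 2874 × (1 + 3303 m/19450 m) = 3360 kg m⁻³.

3360 kg m⁻³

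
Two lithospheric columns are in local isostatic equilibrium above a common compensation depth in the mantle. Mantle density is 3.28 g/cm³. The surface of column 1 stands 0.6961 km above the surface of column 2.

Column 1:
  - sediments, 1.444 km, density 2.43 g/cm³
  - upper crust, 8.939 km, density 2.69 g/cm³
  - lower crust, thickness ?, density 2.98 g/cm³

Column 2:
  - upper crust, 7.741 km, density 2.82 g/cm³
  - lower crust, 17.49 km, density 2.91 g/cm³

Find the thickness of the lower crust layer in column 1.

19.4 km

Take the compensation level at the base of the deeper column (depth z_c below the surface of column 1) and equate Σ ρ_i t_i down to z_c; mantle fills any gap and the z_c terms cancel.
Column 1: 1.444×2.43 + 8.939×2.69 + x×2.98 + (z_c − 10.383 − x)×3.28
Column 2: 0.6961×0 + 7.741×2.82 + 17.49×2.91 + (z_c − 0.6961 − 25.231)×3.28
The z_c×3.28 term appears on both sides and cancels. Collect the known terms of each column as K = Σ(ρt)_known − 3.28 × (depth of known layers): K_1 = 27.55483 − 3.28×10.383 = −6.50141; K_2 = 72.72552 − 3.28×(0.6961 + 25.231) = −12.315368.
Balance: K_1 − x×(3.28 − 2.98) = K_2, so x = (K_1 − K_2)/(3.28 − 2.98) = 5.81396/0.3 = 19.4 km.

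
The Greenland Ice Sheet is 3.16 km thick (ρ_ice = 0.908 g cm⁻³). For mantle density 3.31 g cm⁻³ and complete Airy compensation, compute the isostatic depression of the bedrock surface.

In Airy isostatic equilibrium: the ice load ρ_ice t is balanced by mantle displaced below, ρ_m s.
s = t ρ_ice / ρ_m = 3.16 km × 0.908/3.31 = 0.867 km.

0.867 km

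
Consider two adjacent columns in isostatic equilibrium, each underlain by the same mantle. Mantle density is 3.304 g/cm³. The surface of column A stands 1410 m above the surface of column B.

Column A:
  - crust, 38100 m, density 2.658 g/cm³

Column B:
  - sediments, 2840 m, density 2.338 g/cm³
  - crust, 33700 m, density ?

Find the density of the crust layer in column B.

Take the compensation level at the base of the deeper column (depth z_c below the surface of column A) and equate Σ ρ_i t_i down to z_c; mantle fills any gap and the z_c terms cancel.
Column A: 38100×2.658 + (z_c − 38100)×3.304
Column B: 1410×0 + 2840×2.338 + 33700×ρ + (z_c − 1410 − 36540)×3.304
The z_c×3.304 term appears on both sides and cancels. Collect the known terms of each column as K = Σ(ρt)_known − 3.304 × (depth of known layers): K_A = 101269.8 − 3.304×38100 = −24612.6; K_B = 6639.92 − 3.304×(1410 + 36540) = −118746.88.
Balance: K_A = K_B + 33700×ρ, so ρ = (K_A − K_B)/33700 = 94134.3/33700 = 2.79 g/cm³.

2.79 g/cm³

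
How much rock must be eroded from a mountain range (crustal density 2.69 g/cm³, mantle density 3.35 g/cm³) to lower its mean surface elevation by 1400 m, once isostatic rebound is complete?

7110 m

Net drop Δ = e − u = e − e ρ_c/ρ_m = e (ρ_m − ρ_c)/ρ_m.
e = Δ ρ_m/(ρ_m − ρ_c) = 1400 m × 3.35/0.66 = 7110 m.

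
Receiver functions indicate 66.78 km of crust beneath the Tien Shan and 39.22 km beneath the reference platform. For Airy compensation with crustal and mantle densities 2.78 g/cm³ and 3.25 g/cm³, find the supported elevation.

Excess crust Δ = 66.78 km − 39.22 km = 27.56 km, split between elevation h and root r with h + r = Δ.
Airy balance ρ_c h = (ρ_m − ρ_c) r gives r = h ρ_c/(ρ_m − ρ_c), so h (1 + ρ_c/(ρ_m − ρ_c)) = Δ, i.e. h = Δ (ρ_m − ρ_c)/ρ_m.
h = 27.56 km × 0.47/3.25 = 3.99 km.

3.99 km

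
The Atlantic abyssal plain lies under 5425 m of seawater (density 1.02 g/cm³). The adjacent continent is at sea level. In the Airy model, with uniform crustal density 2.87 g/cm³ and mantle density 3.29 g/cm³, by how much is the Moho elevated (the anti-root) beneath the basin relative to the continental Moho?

23900 m

Balancing pressure at the compensation depth: replacing crust with seawater at the top is compensated by replacing crust with mantle at the base: d (ρ_c − ρ_w) = a (ρ_m − ρ_c).
a = d (ρ_c − ρ_w)/(ρ_m − ρ_c) = 5425 m × 1.85/0.42 = 23900 m.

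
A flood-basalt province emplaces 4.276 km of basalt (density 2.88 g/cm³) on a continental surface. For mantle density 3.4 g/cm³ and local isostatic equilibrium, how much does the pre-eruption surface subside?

3.62 km

Subaerial loading: s = t ρ_load / ρ_m.
s = 4.276 km × 2.88/3.4 = 3.62 km.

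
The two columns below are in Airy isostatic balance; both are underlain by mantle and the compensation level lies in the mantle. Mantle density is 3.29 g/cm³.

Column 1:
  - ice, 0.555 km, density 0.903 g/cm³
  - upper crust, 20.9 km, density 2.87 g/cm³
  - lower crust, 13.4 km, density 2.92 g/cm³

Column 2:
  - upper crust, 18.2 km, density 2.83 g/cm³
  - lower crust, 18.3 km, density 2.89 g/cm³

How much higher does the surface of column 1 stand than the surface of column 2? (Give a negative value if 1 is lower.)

−0.192 km

For any compensation level in the mantle, the mantle terms cancel and isostasy reduces to e = (Σt_1 − Σt_2) − (Σ(ρt)_1 − Σ(ρt)_2) / ρ_m.
Σt_1 = 34.855 km; Σt_2 = 36.5 km; Σ(ρt)_1 = 99.612165; Σ(ρt)_2 = 104.393 (in km·g/cm³).
e = (34.855 − 36.5) − (99.612165 − 104.393) / 3.29 = −0.192 km.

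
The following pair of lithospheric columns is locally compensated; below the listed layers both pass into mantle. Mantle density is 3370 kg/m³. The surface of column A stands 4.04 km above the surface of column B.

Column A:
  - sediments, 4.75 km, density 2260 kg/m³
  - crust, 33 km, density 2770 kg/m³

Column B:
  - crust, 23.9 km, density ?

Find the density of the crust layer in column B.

Take the compensation level at the base of the deeper column (depth z_c below the surface of column A) and equate Σ ρ_i t_i down to z_c; mantle fills any gap and the z_c terms cancel.
Column A: 4.75×2260 + 33×2770 + (z_c − 37.75)×3370
Column B: 4.04×0 + 23.9×ρ + (z_c − 4.04 − 23.9)×3370
The z_c×3370 term appears on both sides and cancels. Collect the known terms of each column as K = Σ(ρt)_known − 3370 × (depth of known layers): K_A = 102145 − 3370×37.75 = −25072.5; K_B = 0 − 3370×(4.04 + 23.9) = −94157.8.
Balance: K_A = K_B + 23.9×ρ, so ρ = (K_A − K_B)/23.9 = 69085.3/23.9 = 2890 kg/m³.

2890 kg/m³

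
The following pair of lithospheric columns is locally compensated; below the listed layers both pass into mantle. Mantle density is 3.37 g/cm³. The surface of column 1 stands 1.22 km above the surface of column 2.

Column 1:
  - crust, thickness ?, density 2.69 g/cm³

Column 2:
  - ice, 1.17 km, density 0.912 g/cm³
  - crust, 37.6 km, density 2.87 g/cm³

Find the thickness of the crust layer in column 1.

37.9 km

Take the compensation level at the base of the deeper column (depth z_c below the surface of column 1) and equate Σ ρ_i t_i down to z_c; mantle fills any gap and the z_c terms cancel.
Column 1: x×2.69 + (z_c − 0 − x)×3.37
Column 2: 1.22×0 + 1.17×0.912 + 37.6×2.87 + (z_c − 1.22 − 38.77)×3.37
The z_c×3.37 term appears on both sides and cancels. Collect the known terms of each column as K = Σ(ρt)_known − 3.37 × (depth of known layers): K_1 = 0 − 3.37×0 = 0; K_2 = 108.97904 − 3.37×(1.22 + 38.77) = −25.78726.
Balance: K_1 − x×(3.37 − 2.69) = K_2, so x = (K_1 − K_2)/(3.37 − 2.69) = 25.7873/0.68 = 37.9 km.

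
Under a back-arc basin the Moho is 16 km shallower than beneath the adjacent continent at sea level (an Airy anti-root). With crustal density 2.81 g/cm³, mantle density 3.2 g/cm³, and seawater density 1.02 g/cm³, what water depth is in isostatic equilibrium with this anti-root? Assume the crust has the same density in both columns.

3.49 km

Replacing a thickness d of crust by seawater at the top must be balanced by replacing crust with mantle at the base: d (ρ_c − ρ_w) = a (ρ_m − ρ_c).
d = a (ρ_m − ρ_c)/(ρ_c − ρ_w) = 16 km × 0.39/1.79 = 3.49 km.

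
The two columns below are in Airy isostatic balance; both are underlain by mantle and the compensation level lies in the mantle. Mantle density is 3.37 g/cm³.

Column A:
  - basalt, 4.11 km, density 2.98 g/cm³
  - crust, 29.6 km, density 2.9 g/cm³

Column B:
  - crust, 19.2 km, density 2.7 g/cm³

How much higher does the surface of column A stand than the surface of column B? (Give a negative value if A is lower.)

For any compensation level in the mantle, the mantle terms cancel and isostasy reduces to e = (Σt_A − Σt_B) − (Σ(ρt)_A − Σ(ρt)_B) / ρ_m.
Σt_A = 33.71 km; Σt_B = 19.2 km; Σ(ρt)_A = 98.0878; Σ(ρt)_B = 51.84 (in km·g/cm³).
e = (33.71 − 19.2) − (98.0878 − 51.84) / 3.37 = 0.787 km.

0.787 km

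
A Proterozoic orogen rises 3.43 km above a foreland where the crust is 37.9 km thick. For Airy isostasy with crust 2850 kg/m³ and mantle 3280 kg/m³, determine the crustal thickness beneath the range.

64.1 km

Root depth r = h ρ_c / (ρ_m − ρ_c) = 3.43 km × 2850 / 430 = 22.73 km.
Total thickness = T + h + r = 37.9 km + 3.43 km + 22.73 km = 64.1 km.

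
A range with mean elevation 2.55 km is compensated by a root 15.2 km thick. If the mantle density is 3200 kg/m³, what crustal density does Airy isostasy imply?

2740 kg/m³

ρ_c h = (ρ_m − ρ_c) r → ρ_c (h + r) = ρ_m r → ρ_c = ρ_m r / (h + r).
ρ_c = 3200 × 15.2 km / (2.55 km + 15.2 km) = 2740 kg/m³.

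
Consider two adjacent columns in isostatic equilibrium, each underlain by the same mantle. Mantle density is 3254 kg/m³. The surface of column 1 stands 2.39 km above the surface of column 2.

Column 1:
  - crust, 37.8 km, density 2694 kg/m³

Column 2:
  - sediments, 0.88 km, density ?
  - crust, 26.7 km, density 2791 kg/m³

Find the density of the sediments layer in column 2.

2080 kg/m³

Take the compensation level at the base of the deeper column (depth z_c below the surface of column 1) and equate Σ ρ_i t_i down to z_c; mantle fills any gap and the z_c terms cancel.
Column 1: 37.8×2694 + (z_c − 37.8)×3254
Column 2: 2.39×0 + 0.88×ρ + 26.7×2791 + (z_c − 2.39 − 27.58)×3254
The z_c×3254 term appears on both sides and cancels. Collect the known terms of each column as K = Σ(ρt)_known − 3254 × (depth of known layers): K_1 = 101833.2 − 3254×37.8 = −21168; K_2 = 74519.7 − 3254×(2.39 + 27.58) = −23002.68.
Balance: K_1 = K_2 + 0.88×ρ, so ρ = (K_1 − K_2)/0.88 = 1834.68/0.88 = 2080 kg/m³.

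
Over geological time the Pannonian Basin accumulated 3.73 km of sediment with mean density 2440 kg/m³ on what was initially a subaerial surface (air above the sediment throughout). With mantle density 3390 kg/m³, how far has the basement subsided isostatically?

Subaerial load: s = t ρ_sed / ρ_m = 3.73 km × 2440/3390 = 2.68 km.

2.68 km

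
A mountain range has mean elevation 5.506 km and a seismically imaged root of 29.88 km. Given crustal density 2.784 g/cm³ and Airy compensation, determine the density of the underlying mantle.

3.3 g/cm³

Airy balance: ρ_c h = (ρ_m − ρ_c) r → ρ_m = ρ_c (1 + h/r).
ρ_m = 2.784 × (1 + 5.506 km/29.88 km) = 3.3 g/cm³.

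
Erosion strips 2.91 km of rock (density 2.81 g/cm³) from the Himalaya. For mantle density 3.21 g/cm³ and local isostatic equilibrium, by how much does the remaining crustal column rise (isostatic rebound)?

Unloading: uplift u = e ρ_c/ρ_m = 2.91 km × 2.81/3.21 = 2.55 km.

2.55 km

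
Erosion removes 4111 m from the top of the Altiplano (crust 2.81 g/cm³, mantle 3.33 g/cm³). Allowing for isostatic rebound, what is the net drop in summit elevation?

642 m

Rebound u = e ρ_c/ρ_m = 4111 m × 2.81/3.33 = 3469 m.
Net surface drop = e − u = 4111 m − 3469 m = e (ρ_m − ρ_c)/ρ_m = 642 m.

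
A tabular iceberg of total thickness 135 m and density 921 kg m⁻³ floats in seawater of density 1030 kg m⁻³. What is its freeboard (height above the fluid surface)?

14.3 m

Floating equilibrium: submerged depth d = t ρ_obj/ρ_fluid = 135 m × 921/1030 = 120.7 m.
Freeboard = t − d = 135 m − 120.7 m = 14.3 m.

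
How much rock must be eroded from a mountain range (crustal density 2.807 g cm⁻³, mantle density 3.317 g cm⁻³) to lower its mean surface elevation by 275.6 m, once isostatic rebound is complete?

1790 m

Net drop Δ = e − u = e − e ρ_c/ρ_m = e (ρ_m − ρ_c)/ρ_m.
e = Δ ρ_m/(ρ_m − ρ_c) = 275.6 m × 3.317/0.51 = 1790 m.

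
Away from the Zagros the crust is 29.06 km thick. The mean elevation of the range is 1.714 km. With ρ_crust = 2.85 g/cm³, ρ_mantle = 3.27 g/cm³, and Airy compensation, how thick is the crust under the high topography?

Root depth r = h ρ_c / (ρ_m − ρ_c) = 1.714 km × 2.85 / 0.42 = 11.63 km.
Total thickness = T + h + r = 29.06 km + 1.714 km + 11.63 km = 42.4 km.

42.4 km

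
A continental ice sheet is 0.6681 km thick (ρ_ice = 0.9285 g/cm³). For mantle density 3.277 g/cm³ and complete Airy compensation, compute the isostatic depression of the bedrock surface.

Isostatic balance requires: the ice load ρ_ice t is balanced by mantle displaced below, ρ_m s.
s = t ρ_ice / ρ_m = 0.6681 km × 0.9285/3.277 = 0.189 km.

0.189 km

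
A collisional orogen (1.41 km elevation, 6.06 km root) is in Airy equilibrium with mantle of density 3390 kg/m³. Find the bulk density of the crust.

2750 kg/m³

ρ_c h = (ρ_m − ρ_c) r → ρ_c (h + r) = ρ_m r → ρ_c = ρ_m r / (h + r).
ρ_c = 3390 × 6.06 km / (1.41 km + 6.06 km) = 2750 kg/m³.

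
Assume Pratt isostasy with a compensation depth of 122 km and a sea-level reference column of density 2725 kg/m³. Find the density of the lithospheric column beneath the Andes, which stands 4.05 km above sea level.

Pratt balance: ρ_ref D = ρ (D + h).
ρ = ρ_ref D/(D + h) = 2725 × 122 km/(122 km + 4.05 km) = 2640 kg/m³.

2640 kg/m³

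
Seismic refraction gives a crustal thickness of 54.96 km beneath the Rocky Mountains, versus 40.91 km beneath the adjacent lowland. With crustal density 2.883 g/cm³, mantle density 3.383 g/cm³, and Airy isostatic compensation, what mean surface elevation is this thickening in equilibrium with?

Excess crust Δ = 54.96 km − 40.91 km = 14.05 km, split between elevation h and root r with h + r = Δ.
Airy balance ρ_c h = (ρ_m − ρ_c) r gives r = h ρ_c/(ρ_m − ρ_c), so h (1 + ρ_c/(ρ_m − ρ_c)) = Δ, i.e. h = Δ (ρ_m − ρ_c)/ρ_m.
h = 14.05 km × 0.5/3.383 = 2.08 km.

2.08 km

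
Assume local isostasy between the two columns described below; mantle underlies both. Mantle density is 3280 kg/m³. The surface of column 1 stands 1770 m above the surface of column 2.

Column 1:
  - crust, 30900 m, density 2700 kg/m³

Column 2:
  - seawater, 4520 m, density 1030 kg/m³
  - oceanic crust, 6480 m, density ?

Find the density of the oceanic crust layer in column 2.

Take the compensation level at the base of the deeper column (depth z_c below the surface of column 1) and equate Σ ρ_i t_i down to z_c; mantle fills any gap and the z_c terms cancel.
Column 1: 30900×2700 + (z_c − 30900)×3280
Column 2: 1770×0 + 4520×1030 + 6480×ρ + (z_c − 1770 − 11000)×3280
The z_c×3280 term appears on both sides and cancels. Collect the known terms of each column as K = Σ(ρt)_known − 3280 × (depth of known layers): K_1 = 83430000 − 3280×30900 = −17922000; K_2 = 4655600 − 3280×(1770 + 11000) = −37230000.
Balance: K_1 = K_2 + 6480×ρ, so ρ = (K_1 − K_2)/6480 = 19308000/6480 = 2980 kg/m³.

2980 kg/m³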